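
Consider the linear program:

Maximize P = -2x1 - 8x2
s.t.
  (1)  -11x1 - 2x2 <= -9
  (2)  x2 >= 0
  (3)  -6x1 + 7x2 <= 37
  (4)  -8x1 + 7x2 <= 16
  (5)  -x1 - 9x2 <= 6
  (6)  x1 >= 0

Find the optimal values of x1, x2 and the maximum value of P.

x1 = 9/11, x2 = 0, maximum P = -18/11

Extreme points and P = -2x1 - 8x2:
  (9/11, 0) → P = -18/11
  (1/3, 8/3) → P = -22
  (21/2, 100/7) → P = -947/7
The feasible region is unbounded (it extends along (7, 6), (1, 0)), but P strictly decreases along every unbounded feasible direction, so there is no improving ray and the maximum is attained at a vertex.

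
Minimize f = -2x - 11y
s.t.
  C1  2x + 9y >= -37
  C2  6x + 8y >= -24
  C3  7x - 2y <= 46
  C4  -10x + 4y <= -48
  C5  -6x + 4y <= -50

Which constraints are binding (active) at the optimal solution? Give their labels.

C3 and C5

Extreme points and f = -2x - 11y:
  (340/67, -351/67) → f = 3181/67
  (151/31, -161/31) → f = 1469/31
  (21/4, -37/8) → f = 323/8

The minimum is at (21/4, -37/8). Substituting into each constraint, equality holds for C3 and C5; the remaining constraints have slack.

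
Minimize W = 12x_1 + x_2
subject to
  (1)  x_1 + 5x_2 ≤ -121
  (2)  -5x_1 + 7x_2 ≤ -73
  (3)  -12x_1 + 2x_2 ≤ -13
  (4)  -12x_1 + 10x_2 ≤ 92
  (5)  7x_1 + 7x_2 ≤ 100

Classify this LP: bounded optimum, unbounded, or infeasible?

unbounded

From the feasible point (-177/62, -1465/62), moving in the direction (-2, -12) keeps every constraint satisfied while W decreases without bound.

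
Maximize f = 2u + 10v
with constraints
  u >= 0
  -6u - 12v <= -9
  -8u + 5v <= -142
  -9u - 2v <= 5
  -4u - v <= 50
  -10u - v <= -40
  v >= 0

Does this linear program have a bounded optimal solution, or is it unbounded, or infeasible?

unbounded

From the feasible point (71/4, 0), moving in the direction (5, 8) keeps every constraint satisfied while f increases without bound.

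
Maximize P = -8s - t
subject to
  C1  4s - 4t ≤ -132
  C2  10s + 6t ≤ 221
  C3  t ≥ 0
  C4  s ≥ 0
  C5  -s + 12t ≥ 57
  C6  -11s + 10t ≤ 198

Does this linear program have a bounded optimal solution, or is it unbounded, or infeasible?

The boundaries 4s - 4t = -132 and 10s + 6t = 221 meet at (23/16, 551/16), but that point violates -11s + 10t ≤ 198. Every candidate vertex is excluded by some other constraint, so the feasible region is empty.

infeasible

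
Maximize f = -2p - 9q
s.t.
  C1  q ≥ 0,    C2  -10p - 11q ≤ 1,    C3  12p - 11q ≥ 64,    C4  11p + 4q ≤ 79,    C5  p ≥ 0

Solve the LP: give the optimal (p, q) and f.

p = 16/3, q = 0, maximum f = -32/3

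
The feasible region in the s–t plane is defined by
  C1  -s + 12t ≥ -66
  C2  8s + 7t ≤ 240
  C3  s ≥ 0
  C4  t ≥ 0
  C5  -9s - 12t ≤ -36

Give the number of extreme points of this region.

The feasible vertices (each the meet of two boundaries and inside every other half-plane) are:
  (0, 240/7)
  (30, 0)
  (0, 3)
  (4, 0)

4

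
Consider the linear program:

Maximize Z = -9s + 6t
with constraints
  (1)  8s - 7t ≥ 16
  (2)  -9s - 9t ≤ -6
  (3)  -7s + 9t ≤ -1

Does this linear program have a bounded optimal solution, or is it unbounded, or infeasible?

bounded optimum

Corner points and Z = -9s + 6t:
  (62/45, -32/45) → Z = -50/3
  (137/23, 104/23) → Z = -609/23
The feasible region has finitely many vertices and no improving ray; the maximum is -50/3 at (62/45, -32/45).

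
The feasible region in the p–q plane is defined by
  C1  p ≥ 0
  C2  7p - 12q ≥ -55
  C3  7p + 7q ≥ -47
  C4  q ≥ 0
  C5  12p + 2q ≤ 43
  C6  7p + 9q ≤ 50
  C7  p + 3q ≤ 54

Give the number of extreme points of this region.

5

Pairwise boundary intersections that survive every other constraint:
  (0, 55/12)
  (0, 0)
  (5/7, 5)
  (43/12, 0)
  (287/94, 299/94)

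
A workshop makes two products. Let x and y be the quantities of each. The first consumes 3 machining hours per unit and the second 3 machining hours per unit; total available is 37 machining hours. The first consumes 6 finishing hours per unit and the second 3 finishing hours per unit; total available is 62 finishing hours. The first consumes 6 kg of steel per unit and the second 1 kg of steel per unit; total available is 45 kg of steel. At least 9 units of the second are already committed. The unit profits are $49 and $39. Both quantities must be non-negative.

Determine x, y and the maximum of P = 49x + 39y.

x = 10/3, y = 9, maximum P = 1543/3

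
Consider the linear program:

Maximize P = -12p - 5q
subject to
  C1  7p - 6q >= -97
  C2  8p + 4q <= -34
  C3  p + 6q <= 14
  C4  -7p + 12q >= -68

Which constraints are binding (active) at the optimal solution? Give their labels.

C1 and C4

Corner points and P = -12p - 5q:
  (-83/8, 65/16) → P = 1667/16
  (-262/7, -55/2) → P = 8213/14
  (-65/11, 73/22) → P = 1195/22
  (-34/31, -391/62) → P = 2771/62

The maximum is at (-262/7, -55/2). Substituting into each constraint, equality holds for C1 and C4; the remaining constraints have slack.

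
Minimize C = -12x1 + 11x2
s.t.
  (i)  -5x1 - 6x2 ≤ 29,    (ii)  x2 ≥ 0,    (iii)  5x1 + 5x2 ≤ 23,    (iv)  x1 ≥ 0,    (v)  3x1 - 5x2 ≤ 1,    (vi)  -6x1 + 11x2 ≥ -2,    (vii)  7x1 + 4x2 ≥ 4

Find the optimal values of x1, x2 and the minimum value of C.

x1 = 3, x2 = 8/5, minimum C = -92/5

Feasible corners and C = -12x1 + 11x2:
  (0, 23/5) → C = 253/5
  (3, 8/5) → C = -92/5
  (0, 1) → C = 11
  (24/47, 5/47) → C = -233/47

The binding constraints are 5x1 + 5x2 = 23 and 3x1 - 5x2 = 1.
Solving simultaneously gives x1 = 3, x2 = 8/5.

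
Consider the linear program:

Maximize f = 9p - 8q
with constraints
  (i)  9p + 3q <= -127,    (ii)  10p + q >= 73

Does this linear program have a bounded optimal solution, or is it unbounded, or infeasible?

From the feasible point (346/21, -1927/21), moving in the direction (1, -10) keeps every constraint satisfied while f increases without bound.

unbounded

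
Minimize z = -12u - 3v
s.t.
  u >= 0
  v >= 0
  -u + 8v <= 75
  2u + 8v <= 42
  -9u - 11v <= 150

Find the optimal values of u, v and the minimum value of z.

The optimum lies where v = 0 and 2u + 8v = 42.
Solving simultaneously gives u = 21, v = 0.

u = 21, v = 0, minimum z = -252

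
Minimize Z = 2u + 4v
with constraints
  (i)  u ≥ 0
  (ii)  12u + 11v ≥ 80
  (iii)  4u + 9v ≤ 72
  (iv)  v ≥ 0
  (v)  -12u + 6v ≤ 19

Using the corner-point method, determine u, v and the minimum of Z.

u = 20/3, v = 0, minimum Z = 40/3

The binding constraints are 12u + 11v = 80 and v = 0.
Solving simultaneously gives u = 20/3, v = 0.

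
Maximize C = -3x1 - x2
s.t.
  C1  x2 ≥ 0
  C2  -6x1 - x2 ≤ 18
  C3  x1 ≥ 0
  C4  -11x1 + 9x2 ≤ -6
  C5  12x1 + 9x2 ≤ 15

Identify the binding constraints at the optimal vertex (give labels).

Extreme points and C = -3x1 - x2:
  (6/11, 0) → C = -18/11
  (5/4, 0) → C = -15/4
  (21/23, 31/69) → C = -220/69

The maximum is at (6/11, 0). Substituting into each constraint, equality holds for C1 and C4; the remaining constraints have slack.

C1 and C4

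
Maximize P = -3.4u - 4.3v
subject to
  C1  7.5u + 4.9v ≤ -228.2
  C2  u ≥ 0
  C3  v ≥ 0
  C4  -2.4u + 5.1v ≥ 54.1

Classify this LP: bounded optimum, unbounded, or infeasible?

The boundaries 7.5u + 4.9v = -228.2 and v = 0 meet at (-2282/75, 0), but that point violates u ≥ 0. Every candidate vertex is excluded by some other constraint, so the feasible region is empty.

infeasible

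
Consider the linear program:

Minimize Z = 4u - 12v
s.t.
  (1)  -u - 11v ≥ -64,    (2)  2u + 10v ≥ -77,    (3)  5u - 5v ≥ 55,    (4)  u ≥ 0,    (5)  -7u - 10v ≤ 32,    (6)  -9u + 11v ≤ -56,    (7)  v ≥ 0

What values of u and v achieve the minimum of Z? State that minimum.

Feasible corners and Z = 4u - 12v:
  (185/12, 53/12) → Z = 26/3
  (64, 0) → Z = 256
  (11, 0) → Z = 44

The optimum lies where -u - 11v = -64 and 5u - 5v = 55.
Solving simultaneously gives u = 185/12, v = 53/12.

u = 185/12, v = 53/12, minimum Z = 26/3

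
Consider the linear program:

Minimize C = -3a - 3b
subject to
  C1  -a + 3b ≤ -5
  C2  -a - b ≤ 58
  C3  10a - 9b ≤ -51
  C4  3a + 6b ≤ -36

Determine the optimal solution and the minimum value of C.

a = -66/7, b = -101/21, minimum C = 299/7

Corner points and C = -3a - 3b:
  (-169/4, -63/4) → C = 174
  (-66/7, -101/21) → C = 299/7
  (-573/19, -529/19) → C = 174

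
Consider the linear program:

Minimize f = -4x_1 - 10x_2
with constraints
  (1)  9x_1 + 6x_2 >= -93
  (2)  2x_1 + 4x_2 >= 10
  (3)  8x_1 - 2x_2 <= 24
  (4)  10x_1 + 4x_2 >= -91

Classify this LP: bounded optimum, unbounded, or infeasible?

From the feasible point (29/9, 8/9), moving in the direction (-4, 10) keeps every constraint satisfied while f decreases without bound.

unbounded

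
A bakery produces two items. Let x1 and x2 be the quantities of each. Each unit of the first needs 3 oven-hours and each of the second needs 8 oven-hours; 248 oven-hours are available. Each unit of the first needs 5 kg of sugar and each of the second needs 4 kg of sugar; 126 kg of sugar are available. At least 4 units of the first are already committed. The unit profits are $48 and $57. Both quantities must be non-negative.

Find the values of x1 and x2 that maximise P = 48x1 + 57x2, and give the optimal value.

x1 = 4, x2 = 53/2, maximum P = 3405/2

Feasible corners and P = 48x1 + 57x2:
  (126/5, 0) → P = 6048/5
  (4, 0) → P = 192
  (4, 53/2) → P = 3405/2

The optimum lies where 5x1 + 4x2 = 126 and x1 = 4.
Solving simultaneously gives x1 = 4, x2 = 53/2.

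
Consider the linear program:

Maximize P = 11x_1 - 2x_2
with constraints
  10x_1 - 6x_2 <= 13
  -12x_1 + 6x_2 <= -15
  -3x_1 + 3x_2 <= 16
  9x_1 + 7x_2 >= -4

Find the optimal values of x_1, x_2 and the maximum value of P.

Vertices and P = 11x_1 - 2x_2:
  (1, -1/2) → P = 12
  (45/4, 199/12) → P = 1087/12
  (47/6, 79/6) → P = 359/6

The binding constraints are 10x_1 - 6x_2 = 13 and -3x_1 + 3x_2 = 16.
Solving simultaneously gives x_1 = 45/4, x_2 = 199/12.

x_1 = 45/4, x_2 = 199/12, maximum P = 1087/12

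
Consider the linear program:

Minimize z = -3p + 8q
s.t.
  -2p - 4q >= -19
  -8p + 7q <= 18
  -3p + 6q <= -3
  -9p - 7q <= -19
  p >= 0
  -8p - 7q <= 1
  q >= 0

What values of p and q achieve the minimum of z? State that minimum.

p = 19/2, q = 0, minimum z = -57/2

Extreme points and z = -3p + 8q:
  (21/4, 17/8) → z = 5/4
  (19/2, 0) → z = -57/2
  (9/5, 2/5) → z = -11/5
  (19/9, 0) → z = -19/3

The optimum lies where -2p - 4q = -19 and q = 0.
Solving simultaneously gives p = 19/2, q = 0.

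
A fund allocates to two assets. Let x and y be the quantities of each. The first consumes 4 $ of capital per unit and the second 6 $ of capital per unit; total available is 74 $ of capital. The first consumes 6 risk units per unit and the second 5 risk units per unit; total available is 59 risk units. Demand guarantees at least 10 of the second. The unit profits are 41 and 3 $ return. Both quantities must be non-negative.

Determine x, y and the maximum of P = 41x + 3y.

x = 3/2, y = 10, maximum P = 183/2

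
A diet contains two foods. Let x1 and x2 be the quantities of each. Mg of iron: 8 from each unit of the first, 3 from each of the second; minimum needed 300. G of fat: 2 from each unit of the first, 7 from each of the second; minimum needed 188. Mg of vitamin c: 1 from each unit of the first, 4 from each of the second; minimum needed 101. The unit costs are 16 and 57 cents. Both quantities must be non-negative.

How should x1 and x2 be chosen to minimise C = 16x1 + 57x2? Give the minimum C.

x1 = 45, x2 = 14, minimum C = 1518

Feasible corners and C = 16x1 + 57x2:
  (0, 100) → C = 5700
  (101, 0) → C = 1616
  (768/25, 452/25) → C = 38052/25
  (45, 14) → C = 1518
The feasible region is unbounded (it extends along (0, 1), (1, 0)), but C strictly increases along every unbounded feasible direction, so there is no improving ray and the minimum is attained at a vertex.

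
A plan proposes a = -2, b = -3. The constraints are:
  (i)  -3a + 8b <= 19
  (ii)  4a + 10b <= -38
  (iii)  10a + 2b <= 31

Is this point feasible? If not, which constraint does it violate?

feasible

(i): -18 ≤ 19 ✓
(ii): -38 ≤ -38 ✓
(iii): -26 ≤ 31 ✓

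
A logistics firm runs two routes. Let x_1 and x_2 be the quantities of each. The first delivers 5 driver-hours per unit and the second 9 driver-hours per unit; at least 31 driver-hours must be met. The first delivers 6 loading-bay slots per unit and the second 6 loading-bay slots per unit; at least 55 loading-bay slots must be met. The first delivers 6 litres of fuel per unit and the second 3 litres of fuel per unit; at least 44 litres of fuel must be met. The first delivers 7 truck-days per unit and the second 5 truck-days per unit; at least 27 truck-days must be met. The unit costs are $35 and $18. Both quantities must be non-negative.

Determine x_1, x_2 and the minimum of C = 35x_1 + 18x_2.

Vertices and C = 35x_1 + 18x_2:
  (0, 44/3) → C = 264
  (55/6, 0) → C = 1925/6
  (11/2, 11/3) → C = 517/2
The feasible region is unbounded (it extends along (0, 1), (1, 0)), but C strictly increases along every unbounded feasible direction, so there is no improving ray and the minimum is attained at a vertex.

The optimum lies where 6x_1 + 6x_2 = 55 and 6x_1 + 3x_2 = 44.
Solving simultaneously gives x_1 = 11/2, x_2 = 11/3.

x_1 = 11/2, x_2 = 11/3, minimum C = 517/2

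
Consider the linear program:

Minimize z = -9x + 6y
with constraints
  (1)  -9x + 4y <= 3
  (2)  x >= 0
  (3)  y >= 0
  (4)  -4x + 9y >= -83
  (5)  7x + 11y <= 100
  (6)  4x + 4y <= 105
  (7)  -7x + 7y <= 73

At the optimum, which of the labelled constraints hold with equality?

(3) and (5)

Feasible corners and z = -9x + 6y:
  (0, 3/4) → z = 9/2
  (367/127, 921/127) → z = 2223/127
  (0, 0) → z = 0
  (100/7, 0) → z = -900/7

The minimum is at (100/7, 0). Substituting into each constraint, equality holds for (3) and (5); the remaining constraints have slack.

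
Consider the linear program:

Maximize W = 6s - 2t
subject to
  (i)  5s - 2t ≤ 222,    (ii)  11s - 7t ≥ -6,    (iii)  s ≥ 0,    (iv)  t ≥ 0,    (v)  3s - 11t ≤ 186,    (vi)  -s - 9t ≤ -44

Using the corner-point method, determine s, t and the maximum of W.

Extreme points and W = 6s - 2t:
  (1566/13, 2472/13) → W = 4452/13
  (222/5, 0) → W = 1332/5
  (127/53, 245/53) → W = 272/53
  (44, 0) → W = 264

At the optimal vertex, 5s - 2t = 222 and 11s - 7t = -6.
Solving simultaneously gives s = 1566/13, t = 2472/13.

s = 1566/13, t = 2472/13, maximum W = 4452/13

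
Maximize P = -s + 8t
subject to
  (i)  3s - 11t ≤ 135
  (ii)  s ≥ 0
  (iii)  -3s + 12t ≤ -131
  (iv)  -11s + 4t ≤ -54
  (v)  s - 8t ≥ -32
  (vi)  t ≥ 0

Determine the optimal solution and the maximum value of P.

Corner points and P = -s + 8t:
  (179/3, 4) → P = -83/3
  (45, 0) → P = -45
  (131/3, 0) → P = -131/3

s = 179/3, t = 4, maximum P = -83/3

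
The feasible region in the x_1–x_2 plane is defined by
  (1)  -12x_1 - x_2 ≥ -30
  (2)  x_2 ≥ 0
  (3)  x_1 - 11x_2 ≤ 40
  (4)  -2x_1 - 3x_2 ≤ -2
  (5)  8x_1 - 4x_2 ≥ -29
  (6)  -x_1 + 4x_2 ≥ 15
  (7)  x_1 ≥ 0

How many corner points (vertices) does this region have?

4

Pairwise boundary intersections that survive every other constraint:
  (13/8, 21/2)
  (15/7, 30/7)
  (0, 29/4)
  (0, 15/4)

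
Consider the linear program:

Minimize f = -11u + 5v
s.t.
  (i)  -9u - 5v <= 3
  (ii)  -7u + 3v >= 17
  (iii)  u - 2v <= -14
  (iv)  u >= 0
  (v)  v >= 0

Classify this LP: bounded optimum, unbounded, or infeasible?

bounded optimum

Corner points and f = -11u + 5v:
  (8/11, 81/11) → f = 317/11
  (0, 7) → f = 35
The feasible region has finitely many vertices and no improving ray; the minimum is 317/11 at (8/11, 81/11).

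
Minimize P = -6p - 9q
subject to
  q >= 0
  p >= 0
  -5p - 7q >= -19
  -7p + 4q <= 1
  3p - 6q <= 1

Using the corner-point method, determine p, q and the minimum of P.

p = 1, q = 2, minimum P = -24

Vertices and P = -6p - 9q:
  (0, 0) → P = 0
  (1/3, 0) → P = -2
  (0, 1/4) → P = -9/4
  (1, 2) → P = -24
  (121/51, 52/51) → P = -398/17

The binding constraints are -5p - 7q = -19 and -7p + 4q = 1.
Solving simultaneously gives p = 1, q = 2.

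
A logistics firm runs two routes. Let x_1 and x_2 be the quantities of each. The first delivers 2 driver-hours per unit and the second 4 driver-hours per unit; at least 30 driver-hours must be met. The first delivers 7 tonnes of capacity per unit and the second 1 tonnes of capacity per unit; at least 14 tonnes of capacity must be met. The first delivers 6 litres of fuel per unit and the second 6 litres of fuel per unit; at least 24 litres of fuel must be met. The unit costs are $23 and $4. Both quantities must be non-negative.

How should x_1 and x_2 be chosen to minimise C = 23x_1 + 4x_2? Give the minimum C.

x_1 = 1, x_2 = 7, minimum C = 51

Vertices and C = 23x_1 + 4x_2:
  (0, 14) → C = 56
  (15, 0) → C = 345
  (1, 7) → C = 51
The feasible region is unbounded (it extends along (0, 1), (1, 0)), but C strictly increases along every unbounded feasible direction, so there is no improving ray and the minimum is attained at a vertex.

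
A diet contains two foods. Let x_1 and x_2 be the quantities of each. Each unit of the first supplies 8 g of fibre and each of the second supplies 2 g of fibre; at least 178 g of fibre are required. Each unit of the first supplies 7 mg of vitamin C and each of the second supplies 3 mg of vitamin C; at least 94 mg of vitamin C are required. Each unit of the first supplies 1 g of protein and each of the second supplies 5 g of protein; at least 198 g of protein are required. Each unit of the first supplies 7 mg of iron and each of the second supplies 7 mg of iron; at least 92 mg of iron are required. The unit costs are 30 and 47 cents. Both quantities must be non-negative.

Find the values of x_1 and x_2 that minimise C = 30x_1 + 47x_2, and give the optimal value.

x_1 = 13, x_2 = 37, minimum C = 2129

Extreme points and C = 30x_1 + 47x_2:
  (0, 89) → C = 4183
  (198, 0) → C = 5940
  (13, 37) → C = 2129
The feasible region is unbounded (it extends along (0, 1), (1, 0)), but C strictly increases along every unbounded feasible direction, so there is no improving ray and the minimum is attained at a vertex.

The binding constraints are 8x_1 + 2x_2 = 178 and x_1 + 5x_2 = 198.
Solving simultaneously gives x_1 = 13, x_2 = 37.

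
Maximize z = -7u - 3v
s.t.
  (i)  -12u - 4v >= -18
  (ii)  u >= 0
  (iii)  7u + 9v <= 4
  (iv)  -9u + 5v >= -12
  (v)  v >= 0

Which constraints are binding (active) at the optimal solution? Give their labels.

(ii) and (v)

Feasible corners and z = -7u - 3v:
  (0, 4/9) → z = -4/3
  (0, 0) → z = 0
  (4/7, 0) → z = -4

The maximum is at (0, 0). Substituting into each constraint, equality holds for (ii) and (v); the remaining constraints have slack.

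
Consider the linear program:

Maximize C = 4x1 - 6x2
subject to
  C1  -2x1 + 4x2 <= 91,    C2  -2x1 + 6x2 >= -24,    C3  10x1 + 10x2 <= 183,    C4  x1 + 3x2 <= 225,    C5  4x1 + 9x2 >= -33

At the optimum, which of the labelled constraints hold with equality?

Vertices and C = 4x1 - 6x2:
  (-89/30, 319/15) → C = -2092/15
  (-951/34, 149/17) → C = -2796/17
  (669/40, 63/40) → C = 1149/20
  (3/7, -27/7) → C = 174/7

The maximum is at (669/40, 63/40). Substituting into each constraint, equality holds for C2 and C3; the remaining constraints have slack.

C2 and C3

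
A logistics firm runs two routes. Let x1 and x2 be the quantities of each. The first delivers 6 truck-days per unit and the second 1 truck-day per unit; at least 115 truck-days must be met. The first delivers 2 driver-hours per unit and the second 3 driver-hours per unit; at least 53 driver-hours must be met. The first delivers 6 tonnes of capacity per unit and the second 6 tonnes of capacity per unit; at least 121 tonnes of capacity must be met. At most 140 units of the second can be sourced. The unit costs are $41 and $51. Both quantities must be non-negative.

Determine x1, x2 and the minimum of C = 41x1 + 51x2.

x1 = 73/4, x2 = 11/2, minimum C = 4115/4

Corner points and C = 41x1 + 51x2:
  (0, 115) → C = 5865
  (0, 140) → C = 7140
  (53/2, 0) → C = 2173/2
  (73/4, 11/2) → C = 4115/4
The feasible region is unbounded (it extends along (1, 0)), but C strictly increases along every unbounded feasible direction, so there is no improving ray and the minimum is attained at a vertex.

The binding constraints are 6x1 + x2 = 115 and 2x1 + 3x2 = 53.
Solving simultaneously gives x1 = 73/4, x2 = 11/2.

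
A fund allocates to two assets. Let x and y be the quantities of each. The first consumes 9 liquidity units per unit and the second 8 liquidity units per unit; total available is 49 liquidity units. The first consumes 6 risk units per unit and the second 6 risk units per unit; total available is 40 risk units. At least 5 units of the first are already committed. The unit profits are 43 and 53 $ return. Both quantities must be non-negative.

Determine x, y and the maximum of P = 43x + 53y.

Feasible corners and P = 43x + 53y:
  (49/9, 0) → P = 2107/9
  (5, 0) → P = 215
  (5, 1/2) → P = 483/2

x = 5, y = 1/2, maximum P = 483/2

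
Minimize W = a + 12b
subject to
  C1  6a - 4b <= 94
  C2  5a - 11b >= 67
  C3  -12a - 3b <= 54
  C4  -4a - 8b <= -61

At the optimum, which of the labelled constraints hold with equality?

C1 and C4

Feasible corners and W = a + 12b:
  (383/23, 34/23) → W = 791/23
  (249/16, -5/32) → W = 219/16
  (1207/84, 37/84) → W = 1651/84

The minimum is at (249/16, -5/32). Substituting into each constraint, equality holds for C1 and C4; the remaining constraints have slack.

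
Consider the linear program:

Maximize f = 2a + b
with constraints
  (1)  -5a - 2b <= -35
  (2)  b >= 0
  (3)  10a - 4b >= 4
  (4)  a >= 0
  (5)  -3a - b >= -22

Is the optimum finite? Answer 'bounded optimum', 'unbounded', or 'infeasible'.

bounded optimum

Vertices and f = 2a + b:
  (7, 0) → f = 14
  (37/10, 33/4) → f = 313/20
  (22/3, 0) → f = 44/3
  (46/11, 104/11) → f = 196/11
The feasible region has finitely many vertices and no improving ray; the maximum is 196/11 at (46/11, 104/11).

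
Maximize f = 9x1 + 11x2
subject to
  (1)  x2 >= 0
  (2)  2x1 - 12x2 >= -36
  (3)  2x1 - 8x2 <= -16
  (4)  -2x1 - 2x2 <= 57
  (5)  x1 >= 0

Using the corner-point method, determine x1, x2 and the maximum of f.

x1 = 12, x2 = 5, maximum f = 163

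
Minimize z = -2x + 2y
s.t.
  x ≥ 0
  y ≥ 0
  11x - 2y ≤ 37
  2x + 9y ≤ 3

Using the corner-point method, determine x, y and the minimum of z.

Vertices and z = -2x + 2y:
  (0, 0) → z = 0
  (0, 1/3) → z = 2/3
  (3/2, 0) → z = -3

x = 3/2, y = 0, minimum z = -3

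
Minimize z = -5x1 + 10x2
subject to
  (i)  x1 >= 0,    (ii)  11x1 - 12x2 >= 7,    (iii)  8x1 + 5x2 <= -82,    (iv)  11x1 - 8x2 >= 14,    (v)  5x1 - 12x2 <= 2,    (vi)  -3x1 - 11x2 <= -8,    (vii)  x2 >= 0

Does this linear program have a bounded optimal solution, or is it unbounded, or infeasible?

The boundaries 11x1 - 12x2 = 7 and 11x1 - 8x2 = 14 meet at (28/11, 7/4), but that point violates 8x1 + 5x2 ≤ -82. Every candidate vertex is excluded by some other constraint, so the feasible region is empty.

infeasible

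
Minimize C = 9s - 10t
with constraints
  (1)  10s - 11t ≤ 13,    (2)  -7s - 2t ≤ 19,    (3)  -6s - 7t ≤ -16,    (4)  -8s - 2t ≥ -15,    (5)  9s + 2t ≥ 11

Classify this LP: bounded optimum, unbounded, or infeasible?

Extreme points and C = 9s - 10t:
  (73/44, 19/22) → C = 277/44
  (15/17, 26/17) → C = -125/17
  (-4, 47/2) → C = -271
The feasible region has finitely many vertices and no improving ray; the minimum is -271 at (-4, 47/2).

bounded optimum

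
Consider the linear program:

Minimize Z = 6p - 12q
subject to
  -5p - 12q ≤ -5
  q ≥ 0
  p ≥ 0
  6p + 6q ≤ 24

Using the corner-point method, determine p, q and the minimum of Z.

p = 0, q = 4, minimum Z = -48

Feasible corners and Z = 6p - 12q:
  (1, 0) → Z = 6
  (0, 5/12) → Z = -5
  (4, 0) → Z = 24
  (0, 4) → Z = -48

At the optimal vertex, p = 0 and 6p + 6q = 24.
Solving simultaneously gives p = 0, q = 4.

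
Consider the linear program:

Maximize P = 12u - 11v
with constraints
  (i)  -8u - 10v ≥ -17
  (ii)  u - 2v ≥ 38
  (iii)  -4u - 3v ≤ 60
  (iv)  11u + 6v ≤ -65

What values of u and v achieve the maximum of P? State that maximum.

u = 55/3, v = -400/9, maximum P = 6380/9

Extreme points and P = 12u - 11v:
  (-6/11, -212/11) → P = 2260/11
  (7/2, -69/4) → P = 927/4
  (55/3, -400/9) → P = 6380/9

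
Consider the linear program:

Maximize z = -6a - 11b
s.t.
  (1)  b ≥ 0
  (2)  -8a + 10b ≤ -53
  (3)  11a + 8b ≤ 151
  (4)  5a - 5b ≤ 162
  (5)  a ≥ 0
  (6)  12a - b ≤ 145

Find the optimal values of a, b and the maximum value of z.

a = 53/8, b = 0, maximum z = -159/4

Extreme points and z = -6a - 11b:
  (53/8, 0) → z = -159/4
  (145/12, 0) → z = -145/2
  (967/87, 625/174) → z = -18479/174
  (1311/107, 217/107) → z = -10253/107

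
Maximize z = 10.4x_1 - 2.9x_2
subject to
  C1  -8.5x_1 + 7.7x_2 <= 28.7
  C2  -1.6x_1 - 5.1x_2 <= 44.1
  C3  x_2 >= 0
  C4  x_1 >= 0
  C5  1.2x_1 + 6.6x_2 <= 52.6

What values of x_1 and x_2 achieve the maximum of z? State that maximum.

Extreme points and z = 10.4x_1 - 2.9x_2:
  (0, 41/11) → z = -1189/110
  (980/297, 24077/3267) → z = 422887/32670
  (0, 0) → z = 0
  (263/6, 0) → z = 6838/15

x_1 = 263/6, x_2 = 0, maximum z = 6838/15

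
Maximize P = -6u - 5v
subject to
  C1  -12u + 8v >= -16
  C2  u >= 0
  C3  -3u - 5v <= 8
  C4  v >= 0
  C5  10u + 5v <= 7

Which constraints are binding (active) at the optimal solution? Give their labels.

C2 and C4

Extreme points and P = -6u - 5v:
  (0, 0) → P = 0
  (0, 7/5) → P = -7
  (7/10, 0) → P = -21/5

The maximum is at (0, 0). Substituting into each constraint, equality holds for C2 and C4; the remaining constraints have slack.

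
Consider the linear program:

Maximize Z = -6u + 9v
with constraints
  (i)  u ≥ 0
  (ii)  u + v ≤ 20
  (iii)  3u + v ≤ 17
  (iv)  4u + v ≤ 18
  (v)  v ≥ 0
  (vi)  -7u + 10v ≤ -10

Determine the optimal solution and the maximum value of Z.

Corner points and Z = -6u + 9v:
  (9/2, 0) → Z = -27
  (190/47, 86/47) → Z = -366/47
  (10/7, 0) → Z = -60/7

At the optimal vertex, 4u + v = 18 and -7u + 10v = -10.
Solving simultaneously gives u = 190/47, v = 86/47.

u = 190/47, v = 86/47, maximum Z = -366/47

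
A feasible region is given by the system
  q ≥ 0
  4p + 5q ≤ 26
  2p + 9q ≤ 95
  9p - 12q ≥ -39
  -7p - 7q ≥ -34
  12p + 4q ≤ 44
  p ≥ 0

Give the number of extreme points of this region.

The feasible vertices (each the meet of two boundaries and inside every other half-plane) are:
  (11/3, 0)
  (0, 0)
  (45/49, 193/49)
  (0, 13/4)
  (43/14, 25/14)

5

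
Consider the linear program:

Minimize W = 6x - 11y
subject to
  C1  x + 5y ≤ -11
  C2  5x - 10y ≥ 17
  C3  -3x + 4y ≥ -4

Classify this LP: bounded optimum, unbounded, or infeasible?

From the feasible point (-14/5, -31/10), moving in the direction (-10, -5) keeps every constraint satisfied while W decreases without bound.

unbounded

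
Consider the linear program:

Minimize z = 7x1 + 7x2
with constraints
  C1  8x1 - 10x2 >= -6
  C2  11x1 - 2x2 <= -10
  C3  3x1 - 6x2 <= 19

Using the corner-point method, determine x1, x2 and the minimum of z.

x1 = -113/9, x2 = -85/9, minimum z = -154

Corner points and z = 7x1 + 7x2:
  (-44/47, -7/47) → z = -357/47
  (-113/9, -85/9) → z = -154
  (-49/30, -239/60) → z = -2359/60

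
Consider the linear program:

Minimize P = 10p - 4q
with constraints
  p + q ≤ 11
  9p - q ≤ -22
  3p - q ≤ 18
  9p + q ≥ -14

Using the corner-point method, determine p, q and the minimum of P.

p = -25/8, q = 113/8, minimum P = -351/4

Vertices and P = 10p - 4q:
  (-11/10, 121/10) → P = -297/5
  (-25/8, 113/8) → P = -351/4
  (-2, 4) → P = -36

At the optimal vertex, p + q = 11 and 9p + q = -14.
Solving simultaneously gives p = -25/8, q = 113/8.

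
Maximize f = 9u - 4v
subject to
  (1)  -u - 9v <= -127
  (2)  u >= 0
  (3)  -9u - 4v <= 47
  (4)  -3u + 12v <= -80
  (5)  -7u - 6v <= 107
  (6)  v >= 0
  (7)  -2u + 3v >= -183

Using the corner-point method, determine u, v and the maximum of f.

u = 652/5, v = 389/15, maximum f = 16048/15

Extreme points and f = 9u - 4v:
  (748/13, 301/39) → f = 18992/39
  (676/7, 71/21) → f = 17968/21
  (652/5, 389/15) → f = 16048/15

The binding constraints are -3u + 12v = -80 and -2u + 3v = -183.
Solving simultaneously gives u = 652/5, v = 389/15.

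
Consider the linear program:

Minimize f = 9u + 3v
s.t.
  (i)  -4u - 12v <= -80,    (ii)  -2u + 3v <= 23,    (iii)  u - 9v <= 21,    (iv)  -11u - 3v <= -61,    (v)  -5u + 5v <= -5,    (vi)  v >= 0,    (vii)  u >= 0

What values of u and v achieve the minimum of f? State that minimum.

Corner points and f = 9u + 3v:
  (23/4, 19/4) → f = 66
  (20, 0) → f = 180
  (26, 25) → f = 309
  (21, 0) → f = 189
The feasible region is unbounded (it extends along (3, 2), (9, 1)), but f strictly increases along every unbounded feasible direction, so there is no improving ray and the minimum is attained at a vertex.

u = 23/4, v = 19/4, minimum f = 66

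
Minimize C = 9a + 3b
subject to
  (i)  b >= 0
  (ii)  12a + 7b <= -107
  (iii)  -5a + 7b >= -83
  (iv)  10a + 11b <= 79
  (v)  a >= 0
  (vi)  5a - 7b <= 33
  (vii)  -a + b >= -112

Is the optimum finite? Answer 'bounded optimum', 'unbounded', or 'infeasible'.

The boundaries b = 0 and 12a + 7b = -107 meet at (-107/12, 0), but that point violates a ≥ 0. Every candidate vertex is excluded by some other constraint, so the feasible region is empty.

infeasible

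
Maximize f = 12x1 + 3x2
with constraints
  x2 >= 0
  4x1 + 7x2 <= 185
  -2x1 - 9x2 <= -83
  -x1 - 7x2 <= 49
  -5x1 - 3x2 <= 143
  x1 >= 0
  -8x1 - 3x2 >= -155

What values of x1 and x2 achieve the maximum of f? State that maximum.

x1 = 191/11, x2 = 59/11, maximum f = 2469/11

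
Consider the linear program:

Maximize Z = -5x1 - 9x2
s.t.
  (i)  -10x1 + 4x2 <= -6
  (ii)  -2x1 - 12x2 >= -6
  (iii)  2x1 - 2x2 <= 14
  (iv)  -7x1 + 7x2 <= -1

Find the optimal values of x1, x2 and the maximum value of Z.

Corner points and Z = -5x1 - 9x2:
  (3/4, 3/8) → Z = -57/8
  (-11/3, -32/3) → Z = 343/3
  (45/7, -4/7) → Z = -27

x1 = -11/3, x2 = -32/3, maximum Z = 343/3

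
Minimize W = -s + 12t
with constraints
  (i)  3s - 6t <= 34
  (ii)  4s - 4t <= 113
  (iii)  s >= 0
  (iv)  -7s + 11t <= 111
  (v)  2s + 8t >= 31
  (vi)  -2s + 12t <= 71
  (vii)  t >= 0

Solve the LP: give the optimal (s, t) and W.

s = 229/18, t = 25/36, minimum W = -79/18

The binding constraints are 3s - 6t = 34 and 2s + 8t = 31.
Solving simultaneously gives s = 229/18, t = 25/36.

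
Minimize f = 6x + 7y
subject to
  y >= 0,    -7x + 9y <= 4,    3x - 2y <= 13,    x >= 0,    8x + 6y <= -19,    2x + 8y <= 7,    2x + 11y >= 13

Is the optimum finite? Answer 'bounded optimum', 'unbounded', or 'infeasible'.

infeasible

The boundaries 2x + 8y = 7 and 2x + 11y = 13 meet at (-9/2, 2), but that point violates -7x + 9y ≤ 4. Every candidate vertex is excluded by some other constraint, so the feasible region is empty.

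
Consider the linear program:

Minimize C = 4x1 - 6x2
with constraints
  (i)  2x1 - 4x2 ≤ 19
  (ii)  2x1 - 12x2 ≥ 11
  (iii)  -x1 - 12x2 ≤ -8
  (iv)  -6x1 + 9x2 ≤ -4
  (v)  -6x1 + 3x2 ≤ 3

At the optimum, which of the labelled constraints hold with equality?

Extreme points and C = 4x1 - 6x2:
  (23/2, 1) → C = 40
  (65/7, -3/28) → C = 529/14
  (19/3, 5/36) → C = 49/2

The minimum is at (19/3, 5/36). Substituting into each constraint, equality holds for (ii) and (iii); the remaining constraints have slack.

(ii) and (iii)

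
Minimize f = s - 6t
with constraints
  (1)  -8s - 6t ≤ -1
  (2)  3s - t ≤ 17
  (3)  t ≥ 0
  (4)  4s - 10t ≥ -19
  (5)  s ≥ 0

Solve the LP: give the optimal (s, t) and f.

s = 189/26, t = 125/26, minimum f = -561/26

Extreme points and f = s - 6t:
  (1/8, 0) → f = 1/8
  (0, 1/6) → f = -1
  (17/3, 0) → f = 17/3
  (189/26, 125/26) → f = -561/26
  (0, 19/10) → f = -57/5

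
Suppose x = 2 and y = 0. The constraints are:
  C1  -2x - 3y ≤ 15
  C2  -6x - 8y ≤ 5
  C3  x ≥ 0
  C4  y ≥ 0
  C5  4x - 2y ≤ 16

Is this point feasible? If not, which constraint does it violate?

feasible

C1: -4 ≤ 15 ✓
C2: -12 ≤ 5 ✓
C3: 2 ≥ 0 ✓
C4: 0 ≥ 0 ✓
C5: 8 ≤ 16 ✓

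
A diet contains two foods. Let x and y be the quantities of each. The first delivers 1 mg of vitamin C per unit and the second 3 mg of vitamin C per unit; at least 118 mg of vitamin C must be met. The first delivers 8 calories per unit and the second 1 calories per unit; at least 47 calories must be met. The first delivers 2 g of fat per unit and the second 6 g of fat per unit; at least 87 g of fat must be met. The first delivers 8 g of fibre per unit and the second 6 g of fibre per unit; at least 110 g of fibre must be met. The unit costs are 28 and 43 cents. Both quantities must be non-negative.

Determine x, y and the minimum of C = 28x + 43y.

x = 1, y = 39, minimum C = 1705

Feasible corners and C = 28x + 43y:
  (0, 47) → C = 2021
  (118, 0) → C = 3304
  (1, 39) → C = 1705
The feasible region is unbounded (it extends along (0, 1), (1, 0)), but C strictly increases along every unbounded feasible direction, so there is no improving ray and the minimum is attained at a vertex.

At the optimal vertex, x + 3y = 118 and 8x + y = 47.
Solving simultaneously gives x = 1, y = 39.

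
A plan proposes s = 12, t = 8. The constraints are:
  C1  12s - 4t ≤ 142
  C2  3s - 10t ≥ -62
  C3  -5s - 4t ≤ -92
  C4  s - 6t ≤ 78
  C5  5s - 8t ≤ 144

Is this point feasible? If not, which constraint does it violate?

feasible

C1: 112 ≤ 142 ✓
C2: -44 ≥ -62 ✓
C3: -92 ≤ -92 ✓
C4: -36 ≤ 78 ✓
C5: -4 ≤ 144 ✓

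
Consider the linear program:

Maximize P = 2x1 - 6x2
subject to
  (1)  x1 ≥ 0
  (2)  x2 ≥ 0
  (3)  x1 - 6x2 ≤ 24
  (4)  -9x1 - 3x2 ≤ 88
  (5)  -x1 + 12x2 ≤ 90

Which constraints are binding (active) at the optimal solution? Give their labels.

(3) and (5)

Feasible corners and P = 2x1 - 6x2:
  (0, 0) → P = 0
  (0, 15/2) → P = -45
  (24, 0) → P = 48
  (138, 19) → P = 162

The maximum is at (138, 19). Substituting into each constraint, equality holds for (3) and (5); the remaining constraints have slack.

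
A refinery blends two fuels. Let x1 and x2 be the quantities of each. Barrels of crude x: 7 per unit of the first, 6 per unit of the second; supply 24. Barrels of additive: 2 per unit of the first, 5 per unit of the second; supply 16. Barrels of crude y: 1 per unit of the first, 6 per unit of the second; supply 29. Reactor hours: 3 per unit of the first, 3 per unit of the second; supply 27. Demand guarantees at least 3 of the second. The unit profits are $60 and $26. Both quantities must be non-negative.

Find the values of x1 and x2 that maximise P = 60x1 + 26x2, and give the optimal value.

Corner points and P = 60x1 + 26x2:
  (0, 16/5) → P = 416/5
  (0, 3) → P = 78
  (1/2, 3) → P = 108

The optimum lies where 2x1 + 5x2 = 16 and x2 = 3.
Solving simultaneously gives x1 = 1/2, x2 = 3.

x1 = 1/2, x2 = 3, maximum P = 108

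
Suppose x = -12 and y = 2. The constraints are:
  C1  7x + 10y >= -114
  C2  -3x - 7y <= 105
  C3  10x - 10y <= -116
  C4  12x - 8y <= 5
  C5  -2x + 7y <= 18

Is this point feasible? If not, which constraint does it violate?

Constraint C5: -2x + 7y = 38, which is not ≤ 18. All other constraints are satisfied.

not feasible — violates C5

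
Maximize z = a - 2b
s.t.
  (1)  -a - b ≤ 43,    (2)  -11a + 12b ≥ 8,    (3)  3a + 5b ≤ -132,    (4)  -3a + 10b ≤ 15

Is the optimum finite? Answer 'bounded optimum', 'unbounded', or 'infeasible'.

Feasible corners and z = a - 2b:
  (-524/23, -465/23) → z = 406/23
  (-445/13, -114/13) → z = -217/13
  (-232/13, -204/13) → z = 176/13
  (-31, -39/5) → z = -77/5
The feasible region has finitely many vertices and no improving ray; the maximum is 406/23 at (-524/23, -465/23).

bounded optimum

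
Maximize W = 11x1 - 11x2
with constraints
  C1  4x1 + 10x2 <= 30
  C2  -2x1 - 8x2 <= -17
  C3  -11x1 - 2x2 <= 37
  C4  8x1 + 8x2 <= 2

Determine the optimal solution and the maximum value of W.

x1 = -5/2, x2 = 11/4, maximum W = -231/4

Vertices and W = 11x1 - 11x2:
  (-55/14, 87/28) → W = -2167/28
  (-5/2, 11/4) → W = -231/4
  (-25/6, 53/12) → W = -1133/12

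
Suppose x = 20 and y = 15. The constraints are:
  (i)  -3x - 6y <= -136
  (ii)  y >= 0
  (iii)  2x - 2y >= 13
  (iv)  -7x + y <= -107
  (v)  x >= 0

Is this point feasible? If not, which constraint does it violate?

Constraint (iii): 2x - 2y = 10, which is not ≥ 13. All other constraints are satisfied.

not feasible — violates (iii)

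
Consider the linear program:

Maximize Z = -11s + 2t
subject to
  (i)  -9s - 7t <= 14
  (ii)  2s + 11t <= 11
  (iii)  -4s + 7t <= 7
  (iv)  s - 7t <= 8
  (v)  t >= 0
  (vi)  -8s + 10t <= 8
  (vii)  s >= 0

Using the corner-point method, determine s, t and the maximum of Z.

Corner points and Z = -11s + 2t:
  (11/2, 0) → Z = -121/2
  (11/54, 26/27) → Z = -17/54
  (0, 0) → Z = 0
  (0, 4/5) → Z = 8/5

s = 0, t = 4/5, maximum Z = 8/5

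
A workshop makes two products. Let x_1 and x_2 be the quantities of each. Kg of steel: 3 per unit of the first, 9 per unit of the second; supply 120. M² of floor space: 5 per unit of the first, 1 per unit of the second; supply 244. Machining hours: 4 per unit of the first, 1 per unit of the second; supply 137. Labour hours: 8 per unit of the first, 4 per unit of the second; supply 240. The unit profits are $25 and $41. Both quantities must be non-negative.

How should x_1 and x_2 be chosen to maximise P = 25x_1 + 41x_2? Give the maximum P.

Corner points and P = 25x_1 + 41x_2:
  (0, 0) → P = 0
  (0, 40/3) → P = 1640/3
  (30, 0) → P = 750
  (28, 4) → P = 864

The optimum lies where 3x_1 + 9x_2 = 120 and 8x_1 + 4x_2 = 240.
Solving simultaneously gives x_1 = 28, x_2 = 4.

x_1 = 28, x_2 = 4, maximum P = 864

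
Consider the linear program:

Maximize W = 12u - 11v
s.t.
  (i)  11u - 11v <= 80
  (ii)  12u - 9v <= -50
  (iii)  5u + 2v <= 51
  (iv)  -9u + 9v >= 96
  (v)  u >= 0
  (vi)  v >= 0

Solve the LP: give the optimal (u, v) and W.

u = 89/21, v = 313/21, maximum W = -2375/21

Feasible corners and W = 12u - 11v:
  (89/21, 313/21) → W = -2375/21
  (0, 51/2) → W = -561/2
  (0, 32/3) → W = -352/3

At the optimal vertex, 5u + 2v = 51 and -9u + 9v = 96.
Solving simultaneously gives u = 89/21, v = 313/21.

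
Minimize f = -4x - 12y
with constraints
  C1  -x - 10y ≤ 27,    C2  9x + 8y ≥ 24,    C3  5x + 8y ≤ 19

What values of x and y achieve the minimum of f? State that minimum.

Feasible corners and f = -4x - 12y:
  (228/41, -267/82) → f = 690/41
  (29/3, -11/3) → f = 16/3
  (5/4, 51/32) → f = -193/8

x = 5/4, y = 51/32, minimum f = -193/8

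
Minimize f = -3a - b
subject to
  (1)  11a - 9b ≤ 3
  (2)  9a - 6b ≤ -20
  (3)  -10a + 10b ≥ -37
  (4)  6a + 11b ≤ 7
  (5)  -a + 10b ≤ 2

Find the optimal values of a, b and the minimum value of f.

The feasible region is unbounded (it extends along (-1, -1), (-10, -1)), but f strictly increases along every unbounded feasible direction, so there is no improving ray and the minimum is attained at a vertex.

At the optimal vertex, 9a - 6b = -20 and -a + 10b = 2.
Solving simultaneously gives a = -47/21, b = -1/42.

a = -47/21, b = -1/42, minimum f = 283/42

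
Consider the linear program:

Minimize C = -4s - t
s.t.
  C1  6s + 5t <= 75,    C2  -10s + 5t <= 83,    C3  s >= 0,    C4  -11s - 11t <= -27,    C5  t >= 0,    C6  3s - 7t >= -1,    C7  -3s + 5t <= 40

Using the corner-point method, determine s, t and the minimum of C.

s = 25/2, t = 0, minimum C = -50

Vertices and C = -4s - t:
  (25/2, 0) → C = -50
  (520/57, 77/19) → C = -2311/57
  (27/11, 0) → C = -108/11
  (89/55, 46/55) → C = -402/55

The binding constraints are 6s + 5t = 75 and t = 0.
Solving simultaneously gives s = 25/2, t = 0.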